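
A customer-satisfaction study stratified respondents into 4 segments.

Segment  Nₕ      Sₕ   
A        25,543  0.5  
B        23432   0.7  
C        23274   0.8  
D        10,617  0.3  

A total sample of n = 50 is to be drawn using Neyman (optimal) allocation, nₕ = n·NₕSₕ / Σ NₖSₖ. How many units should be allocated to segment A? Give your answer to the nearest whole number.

13

A: NₕSₕ = 25543·0.5 = 12771.5
B: NₕSₕ = 23432·0.7 = 16402.4
C: NₕSₕ = 23274·0.8 = 18619.2
D: NₕSₕ = 10617·0.3 = 3185.1
Σ NₕSₕ = 50978.2.
n_A = 50·12771.5/50978.2 = 12.526... → 13.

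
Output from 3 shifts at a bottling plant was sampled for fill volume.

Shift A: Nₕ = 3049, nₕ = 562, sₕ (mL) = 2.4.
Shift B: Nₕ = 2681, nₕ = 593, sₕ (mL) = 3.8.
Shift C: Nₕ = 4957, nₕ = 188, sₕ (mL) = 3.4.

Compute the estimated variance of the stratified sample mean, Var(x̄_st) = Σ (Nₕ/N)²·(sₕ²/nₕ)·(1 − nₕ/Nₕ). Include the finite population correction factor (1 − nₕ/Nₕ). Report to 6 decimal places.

N = 10687; Wₕ = Nₕ/N.
shift A: (3049/10687)²·2.4²/562·(1 − 562/3049) = 0.000680468
shift B: (2681/10687)²·3.8²/593·(1 − 593/2681) = 0.001193516
shift C: (4957/10687)²·3.4²/188·(1 − 188/4957) = 0.012727251
Sum = 0.014601235 → 0.014601.

0.014601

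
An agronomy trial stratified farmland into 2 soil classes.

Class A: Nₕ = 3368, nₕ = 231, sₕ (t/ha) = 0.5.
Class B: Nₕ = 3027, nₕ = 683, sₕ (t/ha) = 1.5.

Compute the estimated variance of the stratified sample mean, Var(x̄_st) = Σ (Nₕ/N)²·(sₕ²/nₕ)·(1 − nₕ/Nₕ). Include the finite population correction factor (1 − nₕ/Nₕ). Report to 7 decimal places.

N = 6395; Wₕ = Nₕ/N.
class A: (3368/6395)²·0.5²/231·(1 − 231/3368) = 0.0002795977
class B: (3027/6395)²·1.5²/683·(1 − 683/3027) = 0.0005715454
Sum = 0.0008511431 → 0.0008511.

0.0008511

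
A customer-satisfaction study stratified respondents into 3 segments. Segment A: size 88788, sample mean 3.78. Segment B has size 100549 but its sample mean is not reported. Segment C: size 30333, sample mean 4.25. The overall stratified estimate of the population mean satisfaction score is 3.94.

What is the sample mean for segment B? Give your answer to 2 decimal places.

3.99

N = 88788 + 100549 + 30333 = 219670.
Overall total = μ·N = 3.94·219670 = 865499.8.
Subtract the known strata: 88788·3.78 + 30333·4.25 = 464533.89.
Remaining total for segment B: 865499.8 − 464533.89 = 400965.91.
Divide by its size: 400965.91 / 100549 = 3.9878... → 3.99.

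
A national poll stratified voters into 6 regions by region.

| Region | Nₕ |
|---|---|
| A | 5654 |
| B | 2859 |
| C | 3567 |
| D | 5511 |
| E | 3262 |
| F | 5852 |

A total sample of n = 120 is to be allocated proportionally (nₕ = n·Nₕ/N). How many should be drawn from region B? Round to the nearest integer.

Share of region B = 2859/26705 = 0.10706.
Allocate 120 × 0.10706 = 12.847... → 13.

13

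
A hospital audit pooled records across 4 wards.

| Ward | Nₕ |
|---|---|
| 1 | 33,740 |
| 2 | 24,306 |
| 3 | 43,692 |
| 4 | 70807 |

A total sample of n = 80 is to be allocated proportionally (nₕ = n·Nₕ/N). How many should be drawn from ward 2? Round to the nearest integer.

11

N = 33740 + 24306 + 43692 + 70807 = 172545.
n_2 = 80·24306/172545 = 11.269... → 11.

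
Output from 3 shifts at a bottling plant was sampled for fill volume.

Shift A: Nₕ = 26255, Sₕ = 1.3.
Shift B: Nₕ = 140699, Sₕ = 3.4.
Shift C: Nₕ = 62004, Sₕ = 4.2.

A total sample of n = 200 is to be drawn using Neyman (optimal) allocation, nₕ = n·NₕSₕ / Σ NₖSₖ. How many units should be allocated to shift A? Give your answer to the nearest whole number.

A: NₕSₕ = 26255·1.3 = 34131.5
B: NₕSₕ = 140699·3.4 = 478376.6
C: NₕSₕ = 62004·4.2 = 260416.8
Σ NₕSₕ = 772924.9.
n_A = 200·34131.5/772924.9 = 8.832... → 9.

9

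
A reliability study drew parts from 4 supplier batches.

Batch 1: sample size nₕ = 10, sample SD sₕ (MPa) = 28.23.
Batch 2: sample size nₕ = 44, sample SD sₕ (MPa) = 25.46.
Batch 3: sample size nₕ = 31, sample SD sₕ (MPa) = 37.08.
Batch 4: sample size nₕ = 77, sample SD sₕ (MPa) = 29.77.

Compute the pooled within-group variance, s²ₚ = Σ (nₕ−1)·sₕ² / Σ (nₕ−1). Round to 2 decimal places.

Degrees of freedom: 9 + 43 + 30 + 76 = 158.
Σ(nₕ−1)sₕ² = 9·796.9329 + 43·648.2116 + 30·1374.9264 + 76·886.2529 = 143648.5073.
s²ₚ = 143648.5073 / 158 = 909.1678... → 909.17.

909.17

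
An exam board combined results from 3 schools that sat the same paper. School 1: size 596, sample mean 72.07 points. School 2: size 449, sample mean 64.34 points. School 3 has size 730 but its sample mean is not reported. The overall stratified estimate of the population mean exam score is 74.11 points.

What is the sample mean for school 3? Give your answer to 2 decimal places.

81.78

N = 596 + 449 + 730 = 1775.
Overall total = μ·N = 74.11·1775 = 131545.25.
Subtract the known strata: 596·72.07 + 449·64.34 = 71842.38.
Remaining total for school 3: 131545.25 − 71842.38 = 59702.87.
Divide by its size: 59702.87 / 730 = 81.7848... → 81.78.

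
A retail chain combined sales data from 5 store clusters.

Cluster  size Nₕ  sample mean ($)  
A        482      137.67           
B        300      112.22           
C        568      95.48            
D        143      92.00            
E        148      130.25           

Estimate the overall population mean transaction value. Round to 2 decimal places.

N = 482 + 300 + 568 + 143 + 148 = 1641.
Overall mean = Σ (Nₕ/N)·x̄ₕ — weight by population share, not a simple average.
Σ Nₕx̄ₕ = 482·137.67 + 300·112.22 + 568·95.48 + 143·92.00 + 148·130.25 = 66356.94 + 33666 + 54232.64 + 13156 + 19277 = 186688.58.
Divide by N: 186688.58 / 1641 = 113.7651... → 113.77.

113.77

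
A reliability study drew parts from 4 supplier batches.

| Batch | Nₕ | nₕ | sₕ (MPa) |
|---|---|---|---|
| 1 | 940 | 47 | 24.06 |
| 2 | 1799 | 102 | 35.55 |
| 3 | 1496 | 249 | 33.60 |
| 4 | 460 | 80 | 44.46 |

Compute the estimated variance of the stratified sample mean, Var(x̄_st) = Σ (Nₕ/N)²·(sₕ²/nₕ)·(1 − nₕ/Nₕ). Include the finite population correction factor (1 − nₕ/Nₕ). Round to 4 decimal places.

N = 4695; Wₕ = Nₕ/N.
batch 1: (940/4695)²·24.06²/47·(1 − 47/940) = 0.4690310
batch 2: (1799/4695)²·35.55²/102·(1 − 102/1799) = 1.7160141
batch 3: (1496/4695)²·33.60²/249·(1 − 249/1496) = 0.3837126
batch 4: (460/4695)²·44.46²/80·(1 − 80/460) = 0.1959382
Sum = 2.7646959 → 2.7647.

2.7647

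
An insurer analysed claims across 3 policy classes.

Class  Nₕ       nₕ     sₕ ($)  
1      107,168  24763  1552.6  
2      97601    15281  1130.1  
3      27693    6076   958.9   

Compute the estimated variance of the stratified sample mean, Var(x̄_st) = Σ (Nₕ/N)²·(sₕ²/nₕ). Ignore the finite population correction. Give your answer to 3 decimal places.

37.570

N = 232462; Wₕ = Nₕ/N.
class 1: (107168/232462)²·1552.6²/24763 = 20.689129
class 2: (97601/232462)²·1130.1²/15281 = 14.732843
class 3: (27693/232462)²·958.9²/6076 = 2.147657
Sum = 37.569630 → 37.570.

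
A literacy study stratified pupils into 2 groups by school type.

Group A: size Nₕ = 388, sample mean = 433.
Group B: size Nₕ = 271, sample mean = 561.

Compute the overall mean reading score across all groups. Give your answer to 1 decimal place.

485.6

x̄_st = (Σ Nₕx̄ₕ) / (Σ Nₕ) = (388·433 + 271·561) / 659
= 320035 / 659 = 485.637... → 485.6.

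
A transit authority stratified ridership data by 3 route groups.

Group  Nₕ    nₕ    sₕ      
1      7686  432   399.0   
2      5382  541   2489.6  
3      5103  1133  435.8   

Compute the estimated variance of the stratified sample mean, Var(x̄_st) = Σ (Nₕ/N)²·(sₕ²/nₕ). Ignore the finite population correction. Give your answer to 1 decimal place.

1084.2

N = 18171; Wₕ = Nₕ/N.
group 1: (7686/18171)²·399.0²/432 = 65.9334
group 2: (5382/18171)²·2489.6²/541 = 1005.0591
group 3: (5103/18171)²·435.8²/1133 = 13.2202
Sum = 1084.2127 → 1084.2.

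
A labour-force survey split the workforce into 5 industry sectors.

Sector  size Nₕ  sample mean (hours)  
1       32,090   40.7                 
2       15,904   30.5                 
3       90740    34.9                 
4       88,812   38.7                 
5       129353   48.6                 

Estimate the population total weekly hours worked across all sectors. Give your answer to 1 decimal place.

14681541.2

Estimate total by summing Nₕ·x̄ₕ over strata.
32090·40.7 + 15904·30.5 + 90740·34.9 + 88812·38.7 + 129353·48.6 = 1306063 + 485072 + 3166826 + 3437024.4 + 6286555.8 = 14681541.2.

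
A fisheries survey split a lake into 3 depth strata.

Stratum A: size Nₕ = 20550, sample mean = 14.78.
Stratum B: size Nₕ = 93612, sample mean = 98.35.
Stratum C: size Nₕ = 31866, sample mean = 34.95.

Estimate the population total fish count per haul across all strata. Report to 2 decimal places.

A: 20550·14.78 = 303729
B: 93612·98.35 = 9206740.2
C: 31866·34.95 = 1113716.7
τ̂ = Σ Nₕx̄ₕ = 10624185.90.

10624185.90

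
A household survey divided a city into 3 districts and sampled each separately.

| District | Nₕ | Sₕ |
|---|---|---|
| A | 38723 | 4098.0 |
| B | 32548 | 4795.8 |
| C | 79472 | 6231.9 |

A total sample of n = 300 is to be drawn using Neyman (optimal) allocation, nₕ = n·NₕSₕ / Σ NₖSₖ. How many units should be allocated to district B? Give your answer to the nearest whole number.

A: NₕSₕ = 38723·4098.0 = 158686854
B: NₕSₕ = 32548·4795.8 = 156093698.4
C: NₕSₕ = 79472·6231.9 = 495261556.8
Σ NₕSₕ = 810042109.2.
n_B = 300·156093698.4/810042109.2 = 57.809... → 58.

58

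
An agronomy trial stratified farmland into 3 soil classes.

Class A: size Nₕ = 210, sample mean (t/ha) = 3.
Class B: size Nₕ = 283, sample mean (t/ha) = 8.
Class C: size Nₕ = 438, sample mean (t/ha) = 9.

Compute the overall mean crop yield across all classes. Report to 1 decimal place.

x̄_st = (Σ Nₕx̄ₕ) / (Σ Nₕ) = (210·3 + 283·8 + 438·9) / 931
= 6836 / 931 = 7.343... → 7.3.

7.3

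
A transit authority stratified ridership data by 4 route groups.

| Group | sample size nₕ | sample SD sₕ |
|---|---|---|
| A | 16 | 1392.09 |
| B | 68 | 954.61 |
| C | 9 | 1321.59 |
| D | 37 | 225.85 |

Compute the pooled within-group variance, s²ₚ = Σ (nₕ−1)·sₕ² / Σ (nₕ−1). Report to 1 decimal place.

Degrees of freedom: 15 + 67 + 8 + 36 = 126.
Σ(nₕ−1)sₕ² = 15·1937914.5681 + 67·911280.2521 + 8·1746600.1281 + 36·51008.2225 = 105933592.447.
s²ₚ = 105933592.447 / 126 = 840742.797... → 840742.8.

840742.8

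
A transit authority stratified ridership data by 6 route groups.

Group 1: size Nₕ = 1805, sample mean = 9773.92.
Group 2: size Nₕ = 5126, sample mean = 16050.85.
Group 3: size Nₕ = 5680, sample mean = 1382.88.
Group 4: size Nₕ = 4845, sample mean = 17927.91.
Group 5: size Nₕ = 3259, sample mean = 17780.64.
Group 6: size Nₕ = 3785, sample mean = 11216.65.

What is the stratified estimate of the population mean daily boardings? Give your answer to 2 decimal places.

N = 1805 + 5126 + 5680 + 4845 + 3259 + 3785 = 24500.
Weight each subgroup mean by Nₕ/N and sum.
Σ Nₕx̄ₕ = 1805·9773.92 + 5126·16050.85 + 5680·1382.88 + 4845·17927.91 + 3259·17780.64 + 3785·11216.65 = 17641925.6 + 82276657.1 + 7854758.4 + 86860723.95 + 57947105.76 + 42455020.25 = 295036191.06.
Divide by N: 295036191.06 / 24500 = 12042.2935... → 12042.29.

12042.29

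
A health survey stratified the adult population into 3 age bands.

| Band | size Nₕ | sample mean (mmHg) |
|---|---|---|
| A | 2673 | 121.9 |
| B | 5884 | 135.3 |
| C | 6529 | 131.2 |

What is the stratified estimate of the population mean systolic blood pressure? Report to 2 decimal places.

N = 15086; weights Wₕ = Nₕ/N = (0.1772, 0.3900, 0.4328).
x̄_st = Σ Wₕ·x̄ₕ = 0.1772·121.9 + 0.3900·135.3 + 0.4328·131.2 ≈ 131.1513...
→ 131.15.

131.15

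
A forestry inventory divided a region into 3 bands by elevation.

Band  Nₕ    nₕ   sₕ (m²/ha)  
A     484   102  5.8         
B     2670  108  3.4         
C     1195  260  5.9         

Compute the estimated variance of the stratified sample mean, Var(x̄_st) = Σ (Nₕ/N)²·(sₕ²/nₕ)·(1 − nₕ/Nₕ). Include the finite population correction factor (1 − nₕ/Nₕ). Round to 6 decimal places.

N = 4349; Wₕ = Nₕ/N.
band A: (484/4349)²·5.8²/102·(1 − 102/484) = 0.003223931
band B: (2670/4349)²·3.4²/108·(1 − 108/2670) = 0.038712004
band C: (1195/4349)²·5.9²/260·(1 − 260/1195) = 0.007909178
Sum = 0.049845113 → 0.049845.

0.049845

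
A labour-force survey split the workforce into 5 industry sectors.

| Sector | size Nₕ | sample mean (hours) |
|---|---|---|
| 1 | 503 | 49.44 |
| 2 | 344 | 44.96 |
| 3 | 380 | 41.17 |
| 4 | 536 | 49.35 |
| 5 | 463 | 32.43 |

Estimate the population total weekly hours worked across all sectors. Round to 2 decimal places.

97445.85

1: 503·49.44 = 24868.32
2: 344·44.96 = 15466.24
3: 380·41.17 = 15644.6
4: 536·49.35 = 26451.6
5: 463·32.43 = 15015.09
τ̂ = Σ Nₕx̄ₕ = 97445.85.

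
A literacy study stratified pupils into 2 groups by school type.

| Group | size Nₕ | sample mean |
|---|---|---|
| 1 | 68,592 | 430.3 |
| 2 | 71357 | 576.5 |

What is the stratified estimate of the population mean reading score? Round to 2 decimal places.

N = 139949; weights Wₕ = Nₕ/N = (0.4901, 0.5099).
x̄_st = Σ Wₕ·x̄ₕ = 0.4901·430.3 + 0.5099·576.5 ≈ 504.8443...
→ 504.84.

504.84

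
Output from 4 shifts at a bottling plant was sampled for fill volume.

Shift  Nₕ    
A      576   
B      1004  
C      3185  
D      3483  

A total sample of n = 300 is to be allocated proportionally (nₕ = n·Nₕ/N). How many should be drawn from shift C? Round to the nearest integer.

N = 576 + 1004 + 3185 + 3483 = 8248.
n_C = 300·3185/8248 = 115.846... → 116.

116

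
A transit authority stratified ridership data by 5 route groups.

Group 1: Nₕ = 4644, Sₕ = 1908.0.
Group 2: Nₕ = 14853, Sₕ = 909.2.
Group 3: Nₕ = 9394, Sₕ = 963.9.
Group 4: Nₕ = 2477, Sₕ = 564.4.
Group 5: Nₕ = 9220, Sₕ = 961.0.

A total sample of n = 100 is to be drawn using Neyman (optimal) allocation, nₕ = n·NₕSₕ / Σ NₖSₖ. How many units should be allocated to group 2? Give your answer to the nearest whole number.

1: NₕSₕ = 4644·1908.0 = 8860752
2: NₕSₕ = 14853·909.2 = 13504347.6
3: NₕSₕ = 9394·963.9 = 9054876.6
4: NₕSₕ = 2477·564.4 = 1398018.8
5: NₕSₕ = 9220·961.0 = 8860420
Σ NₕSₕ = 41678415.
n_2 = 100·13504347.6/41678415 = 32.401... → 32.

32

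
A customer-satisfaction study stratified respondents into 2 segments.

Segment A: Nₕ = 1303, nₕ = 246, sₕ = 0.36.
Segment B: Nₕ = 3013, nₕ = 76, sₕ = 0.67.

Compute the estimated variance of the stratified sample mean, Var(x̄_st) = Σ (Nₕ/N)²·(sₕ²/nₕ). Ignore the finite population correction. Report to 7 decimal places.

N = 4316; Wₕ = Nₕ/N.
segment A: (1303/4316)²·0.36²/246 = 0.0000480171
segment B: (3013/4316)²·0.67²/76 = 0.0028785343
Sum = 0.0029265514 → 0.0029266.

0.0029266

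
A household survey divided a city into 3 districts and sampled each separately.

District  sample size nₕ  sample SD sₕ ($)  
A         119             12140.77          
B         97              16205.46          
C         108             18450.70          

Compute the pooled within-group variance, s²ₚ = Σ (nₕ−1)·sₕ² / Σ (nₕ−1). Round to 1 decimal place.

246199551.3

A: (119−1)·12140.77² = 118·147398296.1929 = 17392998950.7622
B: (97−1)·16205.46² = 96·262616933.8116 = 25211225645.9136
C: (108−1)·18450.70² = 107·340428330.49 = 36425831362.43
Numerator = 79030055959.1058; denominator = Σ(nₕ−1) = 321.
s²ₚ = 79030055959.1058/321 = 246199551.274... → 246199551.3.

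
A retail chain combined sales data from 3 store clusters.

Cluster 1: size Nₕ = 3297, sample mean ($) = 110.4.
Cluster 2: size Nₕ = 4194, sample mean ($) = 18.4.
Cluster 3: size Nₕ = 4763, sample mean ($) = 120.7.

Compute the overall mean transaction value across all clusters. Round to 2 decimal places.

82.92

N = 3297 + 4194 + 4763 = 12254.
The stratified mean weights each stratum mean by its population share Nₕ/N.
Σ Nₕx̄ₕ = 3297·110.4 + 4194·18.4 + 4763·120.7 = 363988.8 + 77169.6 + 574894.1 = 1016052.5.
Divide by N: 1016052.5 / 12254 = 82.9160... → 82.92.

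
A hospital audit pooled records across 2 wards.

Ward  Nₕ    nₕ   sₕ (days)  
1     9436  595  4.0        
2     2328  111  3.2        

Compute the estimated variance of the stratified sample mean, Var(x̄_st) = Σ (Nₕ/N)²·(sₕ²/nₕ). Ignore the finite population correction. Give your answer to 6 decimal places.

0.020914

N = 11764. Term for each stratum: Wₕ²sₕ²/nₕ.
Var(x̄_st) = 0.017300906 + 0.003612708 = 0.020913614 → 0.020914.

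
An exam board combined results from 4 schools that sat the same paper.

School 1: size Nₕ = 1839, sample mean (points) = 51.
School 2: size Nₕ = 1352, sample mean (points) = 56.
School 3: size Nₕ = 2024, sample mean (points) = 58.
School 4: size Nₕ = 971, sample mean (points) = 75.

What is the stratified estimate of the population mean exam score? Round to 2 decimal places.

58.15

N = 6186; weights Wₕ = Nₕ/N = (0.2973, 0.2186, 0.3272, 0.1570).
x̄_st = Σ Wₕ·x̄ₕ = 0.2973·51 + 0.2186·56 + 0.3272·58 + 0.1570·75 ≈ 58.1503...
→ 58.15.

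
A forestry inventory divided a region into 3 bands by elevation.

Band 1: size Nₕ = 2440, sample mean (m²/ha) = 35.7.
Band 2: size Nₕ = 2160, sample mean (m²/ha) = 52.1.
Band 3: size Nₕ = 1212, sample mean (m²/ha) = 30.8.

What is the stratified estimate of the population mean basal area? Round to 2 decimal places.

40.77

x̄_st = (Σ Nₕx̄ₕ) / (Σ Nₕ) = (2440·35.7 + 2160·52.1 + 1212·30.8) / 5812
= 236973.6 / 5812 = 40.7732... → 40.77.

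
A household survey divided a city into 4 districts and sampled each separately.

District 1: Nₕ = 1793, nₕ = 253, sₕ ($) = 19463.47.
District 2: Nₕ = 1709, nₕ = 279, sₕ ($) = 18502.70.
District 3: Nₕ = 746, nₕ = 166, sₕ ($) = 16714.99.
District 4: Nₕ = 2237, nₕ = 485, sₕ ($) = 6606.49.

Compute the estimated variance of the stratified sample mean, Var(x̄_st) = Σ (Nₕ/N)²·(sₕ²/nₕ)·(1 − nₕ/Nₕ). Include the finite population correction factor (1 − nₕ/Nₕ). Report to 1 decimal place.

N = 6485. Term for each stratum: Wₕ²sₕ²/nₕ·(1−nₕ/Nₕ).
Var(x̄_st) = 98310.7634 + 71305.6841 + 17316.1370 + 8386.4845 = 195319.0690 → 195319.1.

195319.1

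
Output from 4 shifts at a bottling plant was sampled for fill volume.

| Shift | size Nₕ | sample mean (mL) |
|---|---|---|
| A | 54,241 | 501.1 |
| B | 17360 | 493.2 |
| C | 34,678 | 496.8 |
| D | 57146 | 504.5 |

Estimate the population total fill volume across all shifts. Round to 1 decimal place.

81800304.5

A: 54241·501.1 = 27180165.1
B: 17360·493.2 = 8561952
C: 34678·496.8 = 17228030.4
D: 57146·504.5 = 28830157
τ̂ = Σ Nₕx̄ₕ = 81800304.5.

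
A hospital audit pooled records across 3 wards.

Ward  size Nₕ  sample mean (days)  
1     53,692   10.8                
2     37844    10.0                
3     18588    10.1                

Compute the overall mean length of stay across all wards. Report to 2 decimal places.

N = 110124; weights Wₕ = Nₕ/N = (0.4876, 0.3436, 0.1688).
x̄_st = Σ Wₕ·x̄ₕ = 0.4876·10.8 + 0.3436·10.0 + 0.1688·10.1 ≈ 10.4069...
→ 10.41.

10.41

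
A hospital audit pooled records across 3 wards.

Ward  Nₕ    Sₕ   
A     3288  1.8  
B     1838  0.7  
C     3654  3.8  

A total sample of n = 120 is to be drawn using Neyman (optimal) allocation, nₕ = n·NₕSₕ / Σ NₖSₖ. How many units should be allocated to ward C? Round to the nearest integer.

A: NₕSₕ = 3288·1.8 = 5918.4
B: NₕSₕ = 1838·0.7 = 1286.6
C: NₕSₕ = 3654·3.8 = 13885.2
Σ NₕSₕ = 21090.2.
n_C = 120·13885.2/21090.2 = 79.005... → 79.

79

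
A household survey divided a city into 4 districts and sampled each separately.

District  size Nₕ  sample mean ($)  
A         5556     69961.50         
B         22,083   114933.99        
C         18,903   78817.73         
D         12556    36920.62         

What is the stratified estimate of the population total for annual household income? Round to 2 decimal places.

A: 5556·69961.50 = 388706094
B: 22083·114933.99 = 2538087301.17
C: 18903·78817.73 = 1489891550.19
D: 12556·36920.62 = 463575304.72
τ̂ = Σ Nₕx̄ₕ = 4880260250.08.

4880260250.08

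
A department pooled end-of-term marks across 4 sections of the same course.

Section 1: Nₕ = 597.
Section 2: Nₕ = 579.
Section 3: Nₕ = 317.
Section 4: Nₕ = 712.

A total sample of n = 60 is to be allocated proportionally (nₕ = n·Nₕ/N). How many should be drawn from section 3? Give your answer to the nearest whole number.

9

N = 597 + 579 + 317 + 712 = 2205.
n_3 = 60·317/2205 = 8.626... → 9.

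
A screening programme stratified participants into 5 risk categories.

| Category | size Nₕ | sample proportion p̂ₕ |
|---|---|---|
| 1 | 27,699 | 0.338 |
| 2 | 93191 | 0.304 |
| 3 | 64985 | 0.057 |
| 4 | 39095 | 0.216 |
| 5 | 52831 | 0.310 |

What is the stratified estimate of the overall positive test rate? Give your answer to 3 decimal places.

0.238

N = 27699 + 93191 + 64985 + 39095 + 52831 = 277801.
Overall proportion = Σ (Nₕ/N)·p̂ₕ.
Σ Nₕp̂ₕ = 9362.262 + 28330.064 + 3704.145 + 8444.52 + 16377.61 = 66218.601.
66218.601 / 277801 = 0.23837... → 0.238.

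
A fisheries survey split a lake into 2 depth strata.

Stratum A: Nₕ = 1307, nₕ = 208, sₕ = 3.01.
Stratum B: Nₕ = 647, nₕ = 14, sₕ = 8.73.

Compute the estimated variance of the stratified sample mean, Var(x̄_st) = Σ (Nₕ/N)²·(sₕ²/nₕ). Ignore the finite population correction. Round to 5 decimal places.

0.61633

N = 1954. Term for each stratum: Wₕ²sₕ²/nₕ.
Var(x̄_st) = 0.01948820 + 0.59684271 = 0.61633091 → 0.61633.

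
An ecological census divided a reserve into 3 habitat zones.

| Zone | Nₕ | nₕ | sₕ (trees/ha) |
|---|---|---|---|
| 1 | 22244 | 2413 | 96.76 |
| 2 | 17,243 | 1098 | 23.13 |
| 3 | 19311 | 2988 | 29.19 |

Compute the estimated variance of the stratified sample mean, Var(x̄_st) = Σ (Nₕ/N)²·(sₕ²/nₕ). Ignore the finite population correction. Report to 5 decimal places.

0.62797

N = 58798. Term for each stratum: Wₕ²sₕ²/nₕ.
Var(x̄_st) = 0.55530945 + 0.04190342 + 0.03075899 = 0.62797185 → 0.62797.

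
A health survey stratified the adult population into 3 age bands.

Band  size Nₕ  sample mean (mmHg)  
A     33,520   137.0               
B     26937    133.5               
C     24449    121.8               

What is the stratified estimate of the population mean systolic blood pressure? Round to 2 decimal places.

131.51

N = 84906; weights Wₕ = Nₕ/N = (0.3948, 0.3173, 0.2880).
x̄_st = Σ Wₕ·x̄ₕ = 0.3948·137.0 + 0.3173·133.5 + 0.2880·121.8 ≈ 131.5127...
→ 131.51.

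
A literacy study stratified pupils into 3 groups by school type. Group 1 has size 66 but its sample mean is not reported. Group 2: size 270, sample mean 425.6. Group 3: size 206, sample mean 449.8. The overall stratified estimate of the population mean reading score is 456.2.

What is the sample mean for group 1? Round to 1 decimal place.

Σ Nₕx̄ₕ = N·μ, so 66·x̄_1 = 542·456.2 − (270·425.6 + 206·449.8).
= 247260.4 − 207570.8 = 39689.6.
x̄_1 = 39689.6 / 66 = 601.358... → 601.4.

601.4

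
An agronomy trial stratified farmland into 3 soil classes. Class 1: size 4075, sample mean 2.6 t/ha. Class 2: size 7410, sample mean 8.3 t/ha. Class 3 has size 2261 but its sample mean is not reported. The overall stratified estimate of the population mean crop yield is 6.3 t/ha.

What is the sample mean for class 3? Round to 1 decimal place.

N = 4075 + 7410 + 2261 = 13746.
Overall total = μ·N = 6.3·13746 = 86599.8.
Subtract the known strata: 4075·2.6 + 7410·8.3 = 72098.
Remaining total for class 3: 86599.8 − 72098 = 14501.8.
Divide by its size: 14501.8 / 2261 = 6.414... → 6.4.

6.4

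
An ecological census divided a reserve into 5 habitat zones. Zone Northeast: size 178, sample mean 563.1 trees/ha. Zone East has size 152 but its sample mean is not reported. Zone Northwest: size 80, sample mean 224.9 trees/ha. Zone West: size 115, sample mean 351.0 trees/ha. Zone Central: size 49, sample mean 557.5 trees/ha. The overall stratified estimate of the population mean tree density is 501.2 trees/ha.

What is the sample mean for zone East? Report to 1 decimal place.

Σ Nₕx̄ₕ = N·μ, so 152·x̄_East = 574·501.2 − (178·563.1 + 80·224.9 + 115·351.0 + 49·557.5).
= 287688.8 − 185906.3 = 101782.5.
x̄_East = 101782.5 / 152 = 669.622... → 669.6.

669.6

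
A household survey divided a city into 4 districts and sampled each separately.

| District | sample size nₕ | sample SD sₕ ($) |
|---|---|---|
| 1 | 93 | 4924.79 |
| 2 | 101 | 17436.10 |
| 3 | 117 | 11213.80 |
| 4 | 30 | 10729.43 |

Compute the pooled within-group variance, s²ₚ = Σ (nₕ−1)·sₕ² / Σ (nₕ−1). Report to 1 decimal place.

Degrees of freedom: 92 + 100 + 116 + 29 = 337.
Σ(nₕ−1)sₕ² = 92·24253556.5441 + 100·304017583.21 + 116·125749310.44 + 29·115120668.1249 = 50558504909.7193.
s²ₚ = 50558504909.7193 / 337 = 150025237.121... → 150025237.1.

150025237.1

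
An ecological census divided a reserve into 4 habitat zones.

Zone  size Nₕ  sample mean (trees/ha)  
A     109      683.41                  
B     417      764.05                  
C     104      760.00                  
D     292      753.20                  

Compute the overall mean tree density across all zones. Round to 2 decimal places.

750.62

N = 109 + 417 + 104 + 292 = 922.
The stratified mean weights each stratum mean by its population share Nₕ/N.
Σ Nₕx̄ₕ = 109·683.41 + 417·764.05 + 104·760.00 + 292·753.20 = 74491.69 + 318608.85 + 79040 + 219934.4 = 692074.94.
Divide by N: 692074.94 / 922 = 750.6236... → 750.62.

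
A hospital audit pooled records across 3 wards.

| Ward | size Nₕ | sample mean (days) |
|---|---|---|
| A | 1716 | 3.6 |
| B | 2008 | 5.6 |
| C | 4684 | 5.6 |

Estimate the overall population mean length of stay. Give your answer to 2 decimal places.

x̄_st = (Σ Nₕx̄ₕ) / (Σ Nₕ) = (1716·3.6 + 2008·5.6 + 4684·5.6) / 8408
= 43652.8 / 8408 = 5.1918... → 5.19.

5.19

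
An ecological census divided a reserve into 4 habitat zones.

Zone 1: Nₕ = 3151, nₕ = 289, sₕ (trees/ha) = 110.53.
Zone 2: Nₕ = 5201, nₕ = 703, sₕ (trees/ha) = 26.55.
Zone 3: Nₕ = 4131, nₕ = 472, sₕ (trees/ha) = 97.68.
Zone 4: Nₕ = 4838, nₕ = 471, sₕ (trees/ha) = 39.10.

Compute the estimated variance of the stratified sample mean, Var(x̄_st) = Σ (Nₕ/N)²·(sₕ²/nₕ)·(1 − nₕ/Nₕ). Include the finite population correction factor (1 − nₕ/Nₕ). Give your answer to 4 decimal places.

N = 17321; Wₕ = Nₕ/N.
zone 1: (3151/17321)²·110.53²/289·(1 − 289/3151) = 1.2706754
zone 2: (5201/17321)²·26.55²/703·(1 − 703/5201) = 0.0781869
zone 3: (4131/17321)²·97.68²/472·(1 − 472/4131) = 1.0184530
zone 4: (4838/17321)²·39.10²/471·(1 − 471/4838) = 0.2285787
Sum = 2.5958939 → 2.5959.

2.5959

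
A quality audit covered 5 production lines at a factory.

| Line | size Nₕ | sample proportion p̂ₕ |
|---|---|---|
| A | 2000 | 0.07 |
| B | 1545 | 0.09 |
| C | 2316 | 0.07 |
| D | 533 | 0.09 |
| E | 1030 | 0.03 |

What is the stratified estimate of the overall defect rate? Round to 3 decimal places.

0.070

N = 2000 + 1545 + 2316 + 533 + 1030 = 7424.
Overall proportion = Σ (Nₕ/N)·p̂ₕ.
Σ Nₕp̂ₕ = 140 + 139.05 + 162.12 + 47.97 + 30.9 = 520.04.
520.04 / 7424 = 0.07005... → 0.070.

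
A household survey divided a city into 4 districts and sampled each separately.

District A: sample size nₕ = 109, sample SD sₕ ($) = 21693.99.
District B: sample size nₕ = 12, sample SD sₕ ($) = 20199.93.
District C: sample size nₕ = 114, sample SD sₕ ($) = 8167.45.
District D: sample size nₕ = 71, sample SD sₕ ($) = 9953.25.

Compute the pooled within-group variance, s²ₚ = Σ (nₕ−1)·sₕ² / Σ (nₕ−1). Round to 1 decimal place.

A: (109−1)·21693.99² = 108·470629202.1201 = 50827953828.9708
B: (12−1)·20199.93² = 11·408037172.0049 = 4488408892.0539
C: (114−1)·8167.45² = 113·66707239.5025 = 7537918063.7825
D: (71−1)·9953.25² = 70·99067185.5625 = 6934702989.375
Numerator = 69788983774.1822; denominator = Σ(nₕ−1) = 302.
s²ₚ = 69788983774.1822/302 = 231089350.246... → 231089350.2.

231089350.2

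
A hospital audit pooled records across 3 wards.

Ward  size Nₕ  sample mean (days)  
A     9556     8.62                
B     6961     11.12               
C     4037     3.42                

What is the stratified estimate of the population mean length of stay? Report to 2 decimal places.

8.45

N = 9556 + 6961 + 4037 = 20554.
Overall mean = Σ (Nₕ/N)·x̄ₕ — weight by population share, not a simple average.
Σ Nₕx̄ₕ = 9556·8.62 + 6961·11.12 + 4037·3.42 = 82372.72 + 77406.32 + 13806.54 = 173585.58.
Divide by N: 173585.58 / 20554 = 8.4453... → 8.45.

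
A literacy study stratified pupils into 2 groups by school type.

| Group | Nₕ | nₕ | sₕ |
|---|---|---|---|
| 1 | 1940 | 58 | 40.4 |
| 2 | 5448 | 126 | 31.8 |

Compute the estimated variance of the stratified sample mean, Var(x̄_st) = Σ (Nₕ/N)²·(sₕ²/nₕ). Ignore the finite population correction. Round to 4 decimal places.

N = 7388; Wₕ = Nₕ/N.
group 1: (1940/7388)²·40.4²/58 = 1.9403694
group 2: (5448/7388)²·31.8²/126 = 4.3641947
Sum = 6.3045641 → 6.3046.

6.3046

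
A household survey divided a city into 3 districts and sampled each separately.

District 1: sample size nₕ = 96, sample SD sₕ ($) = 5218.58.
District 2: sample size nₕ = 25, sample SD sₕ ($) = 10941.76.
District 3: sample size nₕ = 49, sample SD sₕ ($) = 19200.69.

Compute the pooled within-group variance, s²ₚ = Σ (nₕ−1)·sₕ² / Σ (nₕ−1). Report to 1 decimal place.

Degrees of freedom: 95 + 24 + 48 = 167.
Σ(nₕ−1)sₕ² = 95·27233577.2164 + 24·119722111.8976 + 48·368666496.4761 = 23156512351.9532.
s²ₚ = 23156512351.9532 / 167 = 138661750.610... → 138661750.6.

138661750.6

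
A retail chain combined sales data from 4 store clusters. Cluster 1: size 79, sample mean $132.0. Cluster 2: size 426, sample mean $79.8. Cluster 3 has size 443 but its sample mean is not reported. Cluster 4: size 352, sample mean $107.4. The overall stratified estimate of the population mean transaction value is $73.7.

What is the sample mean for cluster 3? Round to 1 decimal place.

30.7

Σ Nₕx̄ₕ = N·μ, so 443·x̄_3 = 1300·73.7 − (79·132.0 + 426·79.8 + 352·107.4).
= 95810 − 82227.6 = 13582.4.
x̄_3 = 13582.4 / 443 = 30.660... → 30.7.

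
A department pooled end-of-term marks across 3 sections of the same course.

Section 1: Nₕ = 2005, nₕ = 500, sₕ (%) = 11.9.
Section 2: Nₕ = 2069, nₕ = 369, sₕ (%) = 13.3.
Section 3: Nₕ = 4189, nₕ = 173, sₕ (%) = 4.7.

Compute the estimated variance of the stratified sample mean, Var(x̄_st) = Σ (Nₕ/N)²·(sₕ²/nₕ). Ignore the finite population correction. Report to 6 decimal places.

0.079548

N = 8263. Term for each stratum: Wₕ²sₕ²/nₕ.
Var(x̄_st) = 0.016675435 + 0.030055392 + 0.032816694 = 0.079547520 → 0.079548.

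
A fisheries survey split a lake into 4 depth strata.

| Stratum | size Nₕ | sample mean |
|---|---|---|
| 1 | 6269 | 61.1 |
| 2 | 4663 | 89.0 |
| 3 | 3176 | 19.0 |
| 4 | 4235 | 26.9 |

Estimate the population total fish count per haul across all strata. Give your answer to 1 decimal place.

972308.4

1: 6269·61.1 = 383035.9
2: 4663·89.0 = 415007
3: 3176·19.0 = 60344
4: 4235·26.9 = 113921.5
τ̂ = Σ Nₕx̄ₕ = 972308.4.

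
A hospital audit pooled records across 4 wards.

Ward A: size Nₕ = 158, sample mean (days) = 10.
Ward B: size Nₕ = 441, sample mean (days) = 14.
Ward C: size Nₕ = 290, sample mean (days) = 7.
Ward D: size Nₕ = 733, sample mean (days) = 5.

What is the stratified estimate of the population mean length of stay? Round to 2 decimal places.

8.29

x̄_st = (Σ Nₕx̄ₕ) / (Σ Nₕ) = (158·10 + 441·14 + 290·7 + 733·5) / 1622
= 13449 / 1622 = 8.2916... → 8.29.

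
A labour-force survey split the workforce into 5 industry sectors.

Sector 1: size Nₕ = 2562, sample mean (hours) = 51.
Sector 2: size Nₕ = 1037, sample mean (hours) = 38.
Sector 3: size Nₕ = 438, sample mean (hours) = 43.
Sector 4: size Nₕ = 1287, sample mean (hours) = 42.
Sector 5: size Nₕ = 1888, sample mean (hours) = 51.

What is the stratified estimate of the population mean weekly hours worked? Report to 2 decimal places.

N = 7212; weights Wₕ = Nₕ/N = (0.3552, 0.1438, 0.0607, 0.1785, 0.2618).
x̄_st = Σ Wₕ·x̄ₕ = 0.3552·51 + 0.1438·38 + 0.0607·43 + 0.1785·42 + 0.2618·51 ≈ 47.0388...
→ 47.04.

47.04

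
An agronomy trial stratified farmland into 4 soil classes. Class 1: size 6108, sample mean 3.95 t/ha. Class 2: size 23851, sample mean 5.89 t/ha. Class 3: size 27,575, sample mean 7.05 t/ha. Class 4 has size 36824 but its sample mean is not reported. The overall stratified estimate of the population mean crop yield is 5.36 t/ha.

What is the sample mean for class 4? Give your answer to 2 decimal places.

3.99

N = 6108 + 23851 + 27575 + 36824 = 94358.
Overall total = μ·N = 5.36·94358 = 505758.88.
Subtract the known strata: 6108·3.95 + 23851·5.89 + 27575·7.05 = 359012.74.
Remaining total for class 4: 505758.88 − 359012.74 = 146746.14.
Divide by its size: 146746.14 / 36824 = 3.9851... → 3.99.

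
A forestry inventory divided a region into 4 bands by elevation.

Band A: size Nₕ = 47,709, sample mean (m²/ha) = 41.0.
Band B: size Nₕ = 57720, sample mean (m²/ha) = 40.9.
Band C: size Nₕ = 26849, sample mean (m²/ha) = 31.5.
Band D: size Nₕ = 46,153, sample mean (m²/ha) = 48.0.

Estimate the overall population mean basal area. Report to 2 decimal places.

41.35

x̄_st = (Σ Nₕx̄ₕ) / (Σ Nₕ) = (47709·41.0 + 57720·40.9 + 26849·31.5 + 46153·48.0) / 178431
= 7377904.5 / 178431 = 41.3488... → 41.35.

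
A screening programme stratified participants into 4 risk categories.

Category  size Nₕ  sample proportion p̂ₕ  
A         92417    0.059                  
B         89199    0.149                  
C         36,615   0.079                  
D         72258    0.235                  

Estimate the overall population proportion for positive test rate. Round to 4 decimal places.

0.1329

Wₕ = Nₕ/N with N = 290489: 0.3181, 0.3071, 0.1260, 0.2487.
p̂_st = 0.3181·0.059 + 0.3071·0.149 + 0.1260·0.079 + 0.2487·0.235 ≈ 0.132936... → 0.1329.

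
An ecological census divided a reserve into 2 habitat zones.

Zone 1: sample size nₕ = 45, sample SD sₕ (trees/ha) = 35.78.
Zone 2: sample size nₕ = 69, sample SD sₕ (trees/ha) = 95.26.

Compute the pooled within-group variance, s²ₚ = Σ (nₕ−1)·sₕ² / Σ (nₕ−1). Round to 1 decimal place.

6012.4

Degrees of freedom: 44 + 68 = 112.
Σ(nₕ−1)sₕ² = 44·1280.2084 + 68·9074.4676 = 673392.9664.
s²ₚ = 673392.9664 / 112 = 6012.437... → 6012.4.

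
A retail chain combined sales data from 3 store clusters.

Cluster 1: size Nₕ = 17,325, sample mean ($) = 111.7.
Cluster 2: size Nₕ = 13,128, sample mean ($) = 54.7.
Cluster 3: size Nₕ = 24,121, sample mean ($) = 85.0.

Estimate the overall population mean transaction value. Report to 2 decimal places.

86.19

N = 17325 + 13128 + 24121 = 54574.
The stratified mean weights each stratum mean by its population share Nₕ/N.
Σ Nₕx̄ₕ = 17325·111.7 + 13128·54.7 + 24121·85.0 = 1935202.5 + 718101.6 + 2050285 = 4703589.1.
Divide by N: 4703589.1 / 54574 = 86.1874... → 86.19.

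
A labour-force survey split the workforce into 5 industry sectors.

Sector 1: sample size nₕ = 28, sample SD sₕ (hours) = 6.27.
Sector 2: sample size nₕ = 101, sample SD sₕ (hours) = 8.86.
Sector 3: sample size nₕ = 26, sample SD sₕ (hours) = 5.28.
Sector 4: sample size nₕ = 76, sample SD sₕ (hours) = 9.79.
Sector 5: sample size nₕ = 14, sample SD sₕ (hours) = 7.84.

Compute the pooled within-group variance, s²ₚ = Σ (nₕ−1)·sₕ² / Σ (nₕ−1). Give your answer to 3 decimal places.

73.316

1: (28−1)·6.27² = 27·39.3129 = 1061.4483
2: (101−1)·8.86² = 100·78.4996 = 7849.96
3: (26−1)·5.28² = 25·27.8784 = 696.96
4: (76−1)·9.79² = 75·95.8441 = 7188.3075
5: (14−1)·7.84² = 13·61.4656 = 799.0528
Numerator = 17595.7286; denominator = Σ(nₕ−1) = 240.
s²ₚ = 17595.7286/240 = 73.31554... → 73.316.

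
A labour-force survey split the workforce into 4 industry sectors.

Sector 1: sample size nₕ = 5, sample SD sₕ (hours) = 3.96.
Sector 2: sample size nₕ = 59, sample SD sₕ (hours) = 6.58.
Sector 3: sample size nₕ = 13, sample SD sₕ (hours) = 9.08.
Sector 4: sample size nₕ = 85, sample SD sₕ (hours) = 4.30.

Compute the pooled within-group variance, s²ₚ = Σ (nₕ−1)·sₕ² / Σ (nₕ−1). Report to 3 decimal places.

Degrees of freedom: 4 + 58 + 12 + 84 = 158.
Σ(nₕ−1)sₕ² = 4·15.6816 + 58·43.2964 + 12·82.4464 + 84·18.49 = 5116.4344.
s²ₚ = 5116.4344 / 158 = 32.38250... → 32.382.

32.382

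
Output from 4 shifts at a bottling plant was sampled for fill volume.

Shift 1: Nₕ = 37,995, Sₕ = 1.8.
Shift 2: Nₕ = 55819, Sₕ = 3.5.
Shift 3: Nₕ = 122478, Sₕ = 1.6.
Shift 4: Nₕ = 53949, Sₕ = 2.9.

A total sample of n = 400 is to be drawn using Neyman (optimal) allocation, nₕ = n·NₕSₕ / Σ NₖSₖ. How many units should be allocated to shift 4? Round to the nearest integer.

102

Σ NₕSₕ = 37995·1.8 + 55819·3.5 + 122478·1.6 + 53949·2.9 = 616174.4.
Share for 4: 156452.1/616174.4 = 0.25391.
n_4 = 400 × 0.25391 = 101.564... → 102.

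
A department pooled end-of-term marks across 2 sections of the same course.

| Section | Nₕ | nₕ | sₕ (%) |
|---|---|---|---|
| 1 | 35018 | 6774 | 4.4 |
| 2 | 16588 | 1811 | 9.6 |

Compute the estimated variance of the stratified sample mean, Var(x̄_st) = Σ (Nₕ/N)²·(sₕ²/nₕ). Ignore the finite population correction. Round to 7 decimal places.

N = 51606. Term for each stratum: Wₕ²sₕ²/nₕ.
Var(x̄_st) = 0.0013159593 + 0.0052578921 = 0.0065738514 → 0.0065739.

0.0065739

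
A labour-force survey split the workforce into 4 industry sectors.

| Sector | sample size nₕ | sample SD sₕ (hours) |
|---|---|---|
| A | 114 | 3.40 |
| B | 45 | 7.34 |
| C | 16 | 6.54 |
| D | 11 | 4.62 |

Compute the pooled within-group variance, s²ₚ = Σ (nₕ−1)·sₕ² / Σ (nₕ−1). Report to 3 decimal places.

A: (114−1)·3.40² = 113·11.56 = 1306.28
B: (45−1)·7.34² = 44·53.8756 = 2370.5264
C: (16−1)·6.54² = 15·42.7716 = 641.574
D: (11−1)·4.62² = 10·21.3444 = 213.444
Numerator = 4531.8244; denominator = Σ(nₕ−1) = 182.
s²ₚ = 4531.8244/182 = 24.90013... → 24.900.

24.900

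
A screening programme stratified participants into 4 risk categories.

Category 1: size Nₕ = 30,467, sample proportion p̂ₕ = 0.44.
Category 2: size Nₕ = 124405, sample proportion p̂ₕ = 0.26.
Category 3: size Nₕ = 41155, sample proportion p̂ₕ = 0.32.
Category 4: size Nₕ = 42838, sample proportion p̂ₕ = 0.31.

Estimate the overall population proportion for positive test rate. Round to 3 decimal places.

0.302

N = 30467 + 124405 + 41155 + 42838 = 238865.
Overall proportion = Σ (Nₕ/N)·p̂ₕ.
Σ Nₕp̂ₕ = 13405.48 + 32345.3 + 13169.6 + 13279.78 = 72200.16.
72200.16 / 238865 = 0.30226... → 0.302.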